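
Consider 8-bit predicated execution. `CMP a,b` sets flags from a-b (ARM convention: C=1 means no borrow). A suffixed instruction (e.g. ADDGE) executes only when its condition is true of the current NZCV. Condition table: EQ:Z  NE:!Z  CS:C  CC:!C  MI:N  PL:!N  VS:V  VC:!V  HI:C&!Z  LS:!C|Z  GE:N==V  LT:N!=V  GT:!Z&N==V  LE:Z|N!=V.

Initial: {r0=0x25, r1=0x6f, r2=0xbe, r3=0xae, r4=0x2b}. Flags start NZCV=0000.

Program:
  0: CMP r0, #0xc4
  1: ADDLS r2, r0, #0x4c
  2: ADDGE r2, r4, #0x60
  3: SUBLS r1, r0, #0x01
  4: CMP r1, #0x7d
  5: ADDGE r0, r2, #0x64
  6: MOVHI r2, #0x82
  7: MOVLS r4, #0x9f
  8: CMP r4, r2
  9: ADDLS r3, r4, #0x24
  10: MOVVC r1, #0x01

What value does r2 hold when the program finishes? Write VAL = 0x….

0: ✓ CMP  NZCV=0000
1: ✓ ADDLS  r2←0x71
2: ✓ ADDGE  r2←0x8b
3: ✓ SUBLS  r1←0x24
4: ✓ CMP  NZCV=1000
5: · ADDGE
6: · MOVHI
7: ✓ MOVLS  r4←0x9f
8: ✓ CMP  NZCV=0010
9: · ADDLS
10: ✓ MOVVC  r1←0x01

VAL = 0x8b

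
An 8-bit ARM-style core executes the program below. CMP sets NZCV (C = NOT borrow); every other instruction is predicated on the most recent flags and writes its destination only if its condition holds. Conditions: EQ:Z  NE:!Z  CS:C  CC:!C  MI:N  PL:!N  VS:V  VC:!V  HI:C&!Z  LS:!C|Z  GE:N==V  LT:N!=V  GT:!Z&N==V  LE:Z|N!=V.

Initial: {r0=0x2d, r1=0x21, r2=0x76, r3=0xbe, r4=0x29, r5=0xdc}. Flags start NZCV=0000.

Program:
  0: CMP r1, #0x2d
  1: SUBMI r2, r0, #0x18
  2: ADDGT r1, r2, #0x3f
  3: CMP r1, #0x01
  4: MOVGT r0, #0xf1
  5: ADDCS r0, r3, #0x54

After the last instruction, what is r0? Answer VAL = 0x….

0: ✓ CMP  NZCV=1000
1: ✓ SUBMI  r2←0x15
2: · ADDGT
3: ✓ CMP  NZCV=0010
4: ✓ MOVGT  r0←0xf1
5: ✓ ADDCS  r0←0x12

VAL = 0x12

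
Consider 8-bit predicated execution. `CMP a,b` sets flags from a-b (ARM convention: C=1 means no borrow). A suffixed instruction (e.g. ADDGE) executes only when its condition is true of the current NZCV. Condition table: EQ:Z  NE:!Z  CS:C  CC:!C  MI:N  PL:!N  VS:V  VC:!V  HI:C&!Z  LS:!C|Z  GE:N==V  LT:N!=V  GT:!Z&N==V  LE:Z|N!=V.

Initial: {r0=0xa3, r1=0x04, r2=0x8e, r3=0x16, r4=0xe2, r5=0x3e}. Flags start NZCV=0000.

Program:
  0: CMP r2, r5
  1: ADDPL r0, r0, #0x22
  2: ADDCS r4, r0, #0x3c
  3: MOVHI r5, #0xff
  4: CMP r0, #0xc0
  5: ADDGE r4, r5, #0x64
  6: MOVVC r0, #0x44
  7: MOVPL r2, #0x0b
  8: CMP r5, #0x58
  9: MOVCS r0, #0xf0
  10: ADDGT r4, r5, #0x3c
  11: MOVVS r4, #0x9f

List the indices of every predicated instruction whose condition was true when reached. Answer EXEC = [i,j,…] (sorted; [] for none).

EXEC = [1,2,3,5,6,7,9]

[0] flags=0011 → (cmp)
[1] flags=0011 PL?T → r0=0xc5
[2] flags=0011 CS?T → r4=0x01
[3] flags=0011 HI?T → r5=0xff
[4] flags=0010 → (cmp)
[5] flags=0010 GE?T → r4=0x63
[6] flags=0010 VC?T → r0=0x44
[7] flags=0010 PL?T → r2=0x0b
[8] flags=1010 → (cmp)
[9] flags=1010 CS?T → r0=0xf0
[10] flags=1010 GT?F → skip
[11] flags=1010 VS?F → skip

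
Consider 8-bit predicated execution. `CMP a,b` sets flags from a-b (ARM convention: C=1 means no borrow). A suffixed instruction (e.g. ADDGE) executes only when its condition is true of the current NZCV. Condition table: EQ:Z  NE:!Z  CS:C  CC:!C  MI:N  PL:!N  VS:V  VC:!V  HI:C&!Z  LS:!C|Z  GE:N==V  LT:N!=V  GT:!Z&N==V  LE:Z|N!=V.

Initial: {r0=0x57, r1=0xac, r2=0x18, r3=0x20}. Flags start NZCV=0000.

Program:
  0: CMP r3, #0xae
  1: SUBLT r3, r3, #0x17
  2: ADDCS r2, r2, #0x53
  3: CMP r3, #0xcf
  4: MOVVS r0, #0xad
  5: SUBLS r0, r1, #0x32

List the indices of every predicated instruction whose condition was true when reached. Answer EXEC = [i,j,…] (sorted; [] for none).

EXEC = [5]

0: ✓ CMP  NZCV=0000
1: · SUBLT
2: · ADDCS
3: ✓ CMP  NZCV=0000
4: · MOVVS
5: ✓ SUBLS  r0←0x7a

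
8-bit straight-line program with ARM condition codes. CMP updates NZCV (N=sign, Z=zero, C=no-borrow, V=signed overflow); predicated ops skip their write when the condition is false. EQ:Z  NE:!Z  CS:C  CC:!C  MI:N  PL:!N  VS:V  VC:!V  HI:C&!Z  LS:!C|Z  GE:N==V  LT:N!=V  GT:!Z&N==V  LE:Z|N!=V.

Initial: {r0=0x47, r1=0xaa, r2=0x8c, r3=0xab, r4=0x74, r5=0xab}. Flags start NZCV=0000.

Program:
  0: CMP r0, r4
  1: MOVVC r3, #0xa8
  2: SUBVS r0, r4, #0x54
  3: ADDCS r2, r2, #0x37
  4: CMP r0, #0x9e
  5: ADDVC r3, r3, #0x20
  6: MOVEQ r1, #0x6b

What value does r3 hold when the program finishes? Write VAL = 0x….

VAL = 0xa8

0: ✓ CMP  NZCV=1000
1: ✓ MOVVC  r3←0xa8
2: · SUBVS
3: · ADDCS
4: ✓ CMP  NZCV=1001
5: · ADDVC
6: · MOVEQ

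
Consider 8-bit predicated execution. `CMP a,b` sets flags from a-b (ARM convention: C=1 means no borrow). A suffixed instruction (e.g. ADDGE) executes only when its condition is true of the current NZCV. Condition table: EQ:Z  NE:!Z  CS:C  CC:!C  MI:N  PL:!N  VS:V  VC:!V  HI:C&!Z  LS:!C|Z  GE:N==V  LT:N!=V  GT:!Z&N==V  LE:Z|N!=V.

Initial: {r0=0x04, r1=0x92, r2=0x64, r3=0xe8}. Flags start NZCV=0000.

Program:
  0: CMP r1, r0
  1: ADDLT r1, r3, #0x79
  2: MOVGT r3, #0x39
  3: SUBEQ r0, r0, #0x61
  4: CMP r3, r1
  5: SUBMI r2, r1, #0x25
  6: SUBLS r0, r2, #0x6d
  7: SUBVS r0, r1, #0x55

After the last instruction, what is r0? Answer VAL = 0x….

VAL = 0x04

0: ✓ CMP  NZCV=1010
1: ✓ ADDLT  r1←0x61
2: · MOVGT
3: · SUBEQ
4: ✓ CMP  NZCV=1010
5: ✓ SUBMI  r2←0x3c
6: · SUBLS
7: · SUBVS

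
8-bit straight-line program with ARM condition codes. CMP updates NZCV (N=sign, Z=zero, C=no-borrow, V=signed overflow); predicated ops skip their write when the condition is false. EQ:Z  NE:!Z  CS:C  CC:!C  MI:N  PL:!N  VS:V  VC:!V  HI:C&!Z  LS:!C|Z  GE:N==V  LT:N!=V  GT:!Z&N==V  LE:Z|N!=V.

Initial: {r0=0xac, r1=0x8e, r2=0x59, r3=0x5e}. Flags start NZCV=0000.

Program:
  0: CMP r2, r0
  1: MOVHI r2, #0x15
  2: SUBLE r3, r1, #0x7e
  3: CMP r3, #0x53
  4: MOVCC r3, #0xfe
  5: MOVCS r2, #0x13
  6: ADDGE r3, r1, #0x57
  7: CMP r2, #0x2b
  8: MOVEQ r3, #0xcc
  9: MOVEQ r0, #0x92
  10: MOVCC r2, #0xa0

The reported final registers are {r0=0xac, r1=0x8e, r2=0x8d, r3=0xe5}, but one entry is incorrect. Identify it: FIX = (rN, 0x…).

[0] flags=1001 → (cmp)
[1] flags=1001 HI?F → skip
[2] flags=1001 LE?F → skip
[3] flags=0010 → (cmp)
[4] flags=0010 CC?F → skip
[5] flags=0010 CS?T → r2=0x13
[6] flags=0010 GE?T → r3=0xe5
[7] flags=1000 → (cmp)
[8] flags=1000 EQ?F → skip
[9] flags=1000 EQ?F → skip
[10] flags=1000 CC?T → r2=0xa0

FIX = (r2, 0xa0)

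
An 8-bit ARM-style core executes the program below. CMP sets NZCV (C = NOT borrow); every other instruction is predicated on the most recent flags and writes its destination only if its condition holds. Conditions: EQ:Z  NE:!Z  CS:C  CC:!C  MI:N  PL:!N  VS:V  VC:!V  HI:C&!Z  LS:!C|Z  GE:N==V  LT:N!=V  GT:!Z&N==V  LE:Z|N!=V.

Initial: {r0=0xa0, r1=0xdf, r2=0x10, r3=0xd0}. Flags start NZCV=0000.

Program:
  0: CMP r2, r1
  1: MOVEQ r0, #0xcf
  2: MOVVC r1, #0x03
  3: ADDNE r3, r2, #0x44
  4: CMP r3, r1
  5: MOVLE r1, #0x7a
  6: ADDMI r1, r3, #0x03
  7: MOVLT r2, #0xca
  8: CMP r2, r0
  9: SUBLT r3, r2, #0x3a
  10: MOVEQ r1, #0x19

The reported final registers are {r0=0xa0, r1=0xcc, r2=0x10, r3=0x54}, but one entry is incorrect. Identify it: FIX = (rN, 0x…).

FIX = (r1, 0x03)

[0] flags=0000 → (cmp)
[1] flags=0000 EQ?F → skip
[2] flags=0000 VC?T → r1=0x03
[3] flags=0000 NE?T → r3=0x54
[4] flags=0010 → (cmp)
[5] flags=0010 LE?F → skip
[6] flags=0010 MI?F → skip
[7] flags=0010 LT?F → skip
[8] flags=0000 → (cmp)
[9] flags=0000 LT?F → skip
[10] flags=0000 EQ?F → skip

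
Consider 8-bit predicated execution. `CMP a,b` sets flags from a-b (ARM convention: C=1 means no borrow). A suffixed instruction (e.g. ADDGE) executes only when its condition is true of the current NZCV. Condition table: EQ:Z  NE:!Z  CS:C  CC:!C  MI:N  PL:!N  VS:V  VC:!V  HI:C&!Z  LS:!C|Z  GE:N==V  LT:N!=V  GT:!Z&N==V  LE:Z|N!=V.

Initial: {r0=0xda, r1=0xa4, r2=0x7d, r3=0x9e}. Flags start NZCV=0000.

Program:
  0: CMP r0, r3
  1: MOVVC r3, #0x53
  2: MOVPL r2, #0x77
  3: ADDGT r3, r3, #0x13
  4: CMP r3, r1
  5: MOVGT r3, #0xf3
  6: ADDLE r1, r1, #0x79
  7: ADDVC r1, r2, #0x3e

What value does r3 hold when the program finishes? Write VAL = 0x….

VAL = 0xf3

[0] flags=0010 → (cmp)
[1] flags=0010 VC?T → r3=0x53
[2] flags=0010 PL?T → r2=0x77
[3] flags=0010 GT?T → r3=0x66
[4] flags=1001 → (cmp)
[5] flags=1001 GT?T → r3=0xf3
[6] flags=1001 LE?F → skip
[7] flags=1001 VC?F → skip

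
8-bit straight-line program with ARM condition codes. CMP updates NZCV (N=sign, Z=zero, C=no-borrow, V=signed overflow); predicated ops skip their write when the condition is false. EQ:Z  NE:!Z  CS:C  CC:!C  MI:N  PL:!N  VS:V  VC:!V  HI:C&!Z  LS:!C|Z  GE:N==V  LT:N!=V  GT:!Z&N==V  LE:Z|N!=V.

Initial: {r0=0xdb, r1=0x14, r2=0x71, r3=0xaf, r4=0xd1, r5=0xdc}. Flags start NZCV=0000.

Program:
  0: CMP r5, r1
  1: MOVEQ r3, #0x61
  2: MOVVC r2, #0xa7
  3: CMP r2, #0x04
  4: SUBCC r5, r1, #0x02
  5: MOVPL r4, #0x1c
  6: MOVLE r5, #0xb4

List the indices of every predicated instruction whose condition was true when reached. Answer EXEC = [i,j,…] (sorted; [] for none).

0: ✓ CMP  NZCV=1010
1: · MOVEQ
2: ✓ MOVVC  r2←0xa7
3: ✓ CMP  NZCV=1010
4: · SUBCC
5: · MOVPL
6: ✓ MOVLE  r5←0xb4

EXEC = [2,6]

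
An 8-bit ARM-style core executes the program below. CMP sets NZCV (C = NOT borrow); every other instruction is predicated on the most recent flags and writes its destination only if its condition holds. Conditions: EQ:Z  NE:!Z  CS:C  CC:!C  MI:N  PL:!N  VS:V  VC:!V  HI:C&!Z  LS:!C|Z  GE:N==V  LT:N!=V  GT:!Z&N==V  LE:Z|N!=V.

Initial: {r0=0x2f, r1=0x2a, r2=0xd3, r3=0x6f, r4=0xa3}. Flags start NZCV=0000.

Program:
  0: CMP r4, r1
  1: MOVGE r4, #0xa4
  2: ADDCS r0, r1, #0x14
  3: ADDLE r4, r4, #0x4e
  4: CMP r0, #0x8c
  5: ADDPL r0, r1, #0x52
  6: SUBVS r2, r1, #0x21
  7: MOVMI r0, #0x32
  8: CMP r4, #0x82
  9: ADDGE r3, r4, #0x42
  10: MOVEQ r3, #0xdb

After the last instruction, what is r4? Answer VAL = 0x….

VAL = 0xf1

[0] flags=0011 → (cmp)
[1] flags=0011 GE?F → skip
[2] flags=0011 CS?T → r0=0x3e
[3] flags=0011 LE?T → r4=0xf1
[4] flags=1001 → (cmp)
[5] flags=1001 PL?F → skip
[6] flags=1001 VS?T → r2=0x09
[7] flags=1001 MI?T → r0=0x32
[8] flags=0010 → (cmp)
[9] flags=0010 GE?T → r3=0x33
[10] flags=0010 EQ?F → skip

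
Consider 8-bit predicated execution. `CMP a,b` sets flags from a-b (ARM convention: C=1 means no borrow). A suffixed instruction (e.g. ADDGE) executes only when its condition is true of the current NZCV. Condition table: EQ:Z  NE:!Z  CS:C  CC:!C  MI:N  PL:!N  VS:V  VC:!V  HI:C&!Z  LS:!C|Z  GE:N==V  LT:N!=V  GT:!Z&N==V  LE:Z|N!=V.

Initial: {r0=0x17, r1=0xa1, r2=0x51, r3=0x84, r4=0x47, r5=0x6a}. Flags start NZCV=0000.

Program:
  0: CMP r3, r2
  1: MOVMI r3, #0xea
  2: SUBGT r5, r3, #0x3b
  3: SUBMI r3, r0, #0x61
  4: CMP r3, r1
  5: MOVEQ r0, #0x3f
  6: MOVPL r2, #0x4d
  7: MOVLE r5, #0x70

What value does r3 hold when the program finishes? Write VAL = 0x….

VAL = 0x84

0: ✓ CMP  NZCV=0011
1: · MOVMI
2: · SUBGT
3: · SUBMI
4: ✓ CMP  NZCV=1000
5: · MOVEQ
6: · MOVPL
7: ✓ MOVLE  r5←0x70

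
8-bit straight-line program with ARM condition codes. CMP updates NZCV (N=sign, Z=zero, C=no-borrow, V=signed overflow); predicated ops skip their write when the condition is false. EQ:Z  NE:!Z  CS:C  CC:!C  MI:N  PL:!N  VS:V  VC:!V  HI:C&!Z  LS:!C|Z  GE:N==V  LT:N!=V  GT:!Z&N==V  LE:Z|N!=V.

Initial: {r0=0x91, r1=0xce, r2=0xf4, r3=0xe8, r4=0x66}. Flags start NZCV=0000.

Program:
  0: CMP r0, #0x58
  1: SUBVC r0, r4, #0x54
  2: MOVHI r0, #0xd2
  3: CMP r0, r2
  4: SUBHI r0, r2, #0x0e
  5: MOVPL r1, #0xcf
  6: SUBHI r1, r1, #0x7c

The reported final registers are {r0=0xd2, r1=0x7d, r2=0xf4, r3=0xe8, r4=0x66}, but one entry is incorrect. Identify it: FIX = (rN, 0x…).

FIX = (r1, 0xce)

[0] flags=0011 → (cmp)
[1] flags=0011 VC?F → skip
[2] flags=0011 HI?T → r0=0xd2
[3] flags=1000 → (cmp)
[4] flags=1000 HI?F → skip
[5] flags=1000 PL?F → skip
[6] flags=1000 HI?F → skip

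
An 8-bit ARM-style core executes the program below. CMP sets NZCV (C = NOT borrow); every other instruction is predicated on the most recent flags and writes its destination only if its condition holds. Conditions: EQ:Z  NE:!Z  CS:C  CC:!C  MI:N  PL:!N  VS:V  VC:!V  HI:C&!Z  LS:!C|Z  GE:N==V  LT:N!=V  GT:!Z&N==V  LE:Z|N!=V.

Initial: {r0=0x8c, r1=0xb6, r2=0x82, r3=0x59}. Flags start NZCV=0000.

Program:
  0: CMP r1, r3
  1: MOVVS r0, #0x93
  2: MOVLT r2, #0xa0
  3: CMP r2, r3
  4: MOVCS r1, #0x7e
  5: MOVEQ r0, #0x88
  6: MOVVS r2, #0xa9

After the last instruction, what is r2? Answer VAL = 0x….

VAL = 0xa9

[0] flags=0011 → (cmp)
[1] flags=0011 VS?T → r0=0x93
[2] flags=0011 LT?T → r2=0xa0
[3] flags=0011 → (cmp)
[4] flags=0011 CS?T → r1=0x7e
[5] flags=0011 EQ?F → skip
[6] flags=0011 VS?T → r2=0xa9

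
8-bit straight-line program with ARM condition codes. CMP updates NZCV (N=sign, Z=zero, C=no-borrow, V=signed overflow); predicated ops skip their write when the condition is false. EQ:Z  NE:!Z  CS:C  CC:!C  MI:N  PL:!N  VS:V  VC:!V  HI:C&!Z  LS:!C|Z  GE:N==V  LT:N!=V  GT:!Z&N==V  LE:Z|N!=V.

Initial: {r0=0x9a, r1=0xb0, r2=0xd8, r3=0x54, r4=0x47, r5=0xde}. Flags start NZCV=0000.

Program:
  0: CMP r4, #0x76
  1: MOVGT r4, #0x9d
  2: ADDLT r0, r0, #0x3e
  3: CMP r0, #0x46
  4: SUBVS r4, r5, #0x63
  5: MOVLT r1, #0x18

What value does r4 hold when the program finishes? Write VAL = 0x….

VAL = 0x47

[0] flags=1000 → (cmp)
[1] flags=1000 GT?F → skip
[2] flags=1000 LT?T → r0=0xd8
[3] flags=1010 → (cmp)
[4] flags=1010 VS?F → skip
[5] flags=1010 LT?T → r1=0x18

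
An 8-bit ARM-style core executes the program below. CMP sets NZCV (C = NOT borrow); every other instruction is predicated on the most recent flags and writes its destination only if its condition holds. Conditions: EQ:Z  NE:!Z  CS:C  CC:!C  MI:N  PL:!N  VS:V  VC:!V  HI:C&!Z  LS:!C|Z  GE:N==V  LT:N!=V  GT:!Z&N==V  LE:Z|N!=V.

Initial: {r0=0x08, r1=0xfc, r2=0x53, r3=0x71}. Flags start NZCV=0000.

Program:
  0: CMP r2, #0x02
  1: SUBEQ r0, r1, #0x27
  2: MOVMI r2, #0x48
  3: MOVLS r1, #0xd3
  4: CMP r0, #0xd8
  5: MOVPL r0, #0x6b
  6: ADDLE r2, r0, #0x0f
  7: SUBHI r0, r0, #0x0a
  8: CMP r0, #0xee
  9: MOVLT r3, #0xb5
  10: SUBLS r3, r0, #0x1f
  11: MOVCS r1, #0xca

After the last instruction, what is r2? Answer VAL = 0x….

VAL = 0x53

[0] flags=0010 → (cmp)
[1] flags=0010 EQ?F → skip
[2] flags=0010 MI?F → skip
[3] flags=0010 LS?F → skip
[4] flags=0000 → (cmp)
[5] flags=0000 PL?T → r0=0x6b
[6] flags=0000 LE?F → skip
[7] flags=0000 HI?F → skip
[8] flags=0000 → (cmp)
[9] flags=0000 LT?F → skip
[10] flags=0000 LS?T → r3=0x4c
[11] flags=0000 CS?F → skip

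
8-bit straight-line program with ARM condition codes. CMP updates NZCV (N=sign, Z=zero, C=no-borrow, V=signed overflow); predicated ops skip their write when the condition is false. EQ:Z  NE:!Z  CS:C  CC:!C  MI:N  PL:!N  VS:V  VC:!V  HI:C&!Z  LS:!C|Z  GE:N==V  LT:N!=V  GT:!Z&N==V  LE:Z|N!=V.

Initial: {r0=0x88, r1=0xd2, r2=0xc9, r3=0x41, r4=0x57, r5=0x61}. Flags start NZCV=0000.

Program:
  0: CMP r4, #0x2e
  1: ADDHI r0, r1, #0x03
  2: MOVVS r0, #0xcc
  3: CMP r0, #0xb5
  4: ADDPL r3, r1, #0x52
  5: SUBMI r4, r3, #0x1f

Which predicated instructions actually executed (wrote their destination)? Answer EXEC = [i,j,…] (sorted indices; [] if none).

[0] flags=0010 → (cmp)
[1] flags=0010 HI?T → r0=0xd5
[2] flags=0010 VS?F → skip
[3] flags=0010 → (cmp)
[4] flags=0010 PL?T → r3=0x24
[5] flags=0010 MI?F → skip

EXEC = [1,4]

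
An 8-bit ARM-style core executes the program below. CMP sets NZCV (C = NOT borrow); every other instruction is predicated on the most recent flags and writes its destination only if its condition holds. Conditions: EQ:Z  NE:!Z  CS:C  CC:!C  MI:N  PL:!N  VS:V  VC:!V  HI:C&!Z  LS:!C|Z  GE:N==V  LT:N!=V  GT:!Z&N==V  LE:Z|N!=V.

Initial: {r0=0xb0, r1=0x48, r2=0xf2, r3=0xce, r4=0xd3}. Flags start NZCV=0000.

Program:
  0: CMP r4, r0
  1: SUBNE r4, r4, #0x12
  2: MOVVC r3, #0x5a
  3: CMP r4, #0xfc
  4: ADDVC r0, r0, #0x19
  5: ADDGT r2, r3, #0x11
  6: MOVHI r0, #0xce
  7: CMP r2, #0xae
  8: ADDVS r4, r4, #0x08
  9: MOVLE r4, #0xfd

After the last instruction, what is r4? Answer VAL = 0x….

[0] flags=0010 → (cmp)
[1] flags=0010 NE?T → r4=0xc1
[2] flags=0010 VC?T → r3=0x5a
[3] flags=1000 → (cmp)
[4] flags=1000 VC?T → r0=0xc9
[5] flags=1000 GT?F → skip
[6] flags=1000 HI?F → skip
[7] flags=0010 → (cmp)
[8] flags=0010 VS?F → skip
[9] flags=0010 LE?F → skip

VAL = 0xc1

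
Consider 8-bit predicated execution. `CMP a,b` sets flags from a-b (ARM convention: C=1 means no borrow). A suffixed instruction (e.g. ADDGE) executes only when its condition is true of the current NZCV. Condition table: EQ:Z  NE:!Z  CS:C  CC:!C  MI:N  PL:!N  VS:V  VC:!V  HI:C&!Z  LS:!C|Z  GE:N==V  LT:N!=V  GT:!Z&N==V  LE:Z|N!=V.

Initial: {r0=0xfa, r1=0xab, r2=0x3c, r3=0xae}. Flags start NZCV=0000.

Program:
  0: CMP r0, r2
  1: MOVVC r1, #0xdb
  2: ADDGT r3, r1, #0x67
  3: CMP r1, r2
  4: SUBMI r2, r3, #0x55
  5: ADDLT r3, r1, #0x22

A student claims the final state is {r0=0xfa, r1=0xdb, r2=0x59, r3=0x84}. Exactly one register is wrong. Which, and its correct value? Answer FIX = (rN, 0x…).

[0] flags=1010 → (cmp)
[1] flags=1010 VC?T → r1=0xdb
[2] flags=1010 GT?F → skip
[3] flags=1010 → (cmp)
[4] flags=1010 MI?T → r2=0x59
[5] flags=1010 LT?T → r3=0xfd

FIX = (r3, 0xfd)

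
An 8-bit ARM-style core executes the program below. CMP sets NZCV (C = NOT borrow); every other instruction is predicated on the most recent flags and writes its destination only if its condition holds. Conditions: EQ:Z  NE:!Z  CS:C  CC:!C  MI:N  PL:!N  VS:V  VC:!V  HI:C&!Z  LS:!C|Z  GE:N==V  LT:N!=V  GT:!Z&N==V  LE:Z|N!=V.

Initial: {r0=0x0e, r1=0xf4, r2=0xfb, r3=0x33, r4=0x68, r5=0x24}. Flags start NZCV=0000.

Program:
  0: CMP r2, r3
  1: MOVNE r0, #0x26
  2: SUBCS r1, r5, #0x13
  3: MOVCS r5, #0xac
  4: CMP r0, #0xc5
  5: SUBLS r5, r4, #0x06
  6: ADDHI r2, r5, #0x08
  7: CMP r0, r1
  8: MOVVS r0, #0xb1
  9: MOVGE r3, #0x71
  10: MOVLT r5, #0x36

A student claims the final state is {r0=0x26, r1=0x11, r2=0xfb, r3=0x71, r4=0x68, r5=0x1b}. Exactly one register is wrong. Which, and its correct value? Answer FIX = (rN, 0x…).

0: ✓ CMP  NZCV=1010
1: ✓ MOVNE  r0←0x26
2: ✓ SUBCS  r1←0x11
3: ✓ MOVCS  r5←0xac
4: ✓ CMP  NZCV=0000
5: ✓ SUBLS  r5←0x62
6: · ADDHI
7: ✓ CMP  NZCV=0010
8: · MOVVS
9: ✓ MOVGE  r3←0x71
10: · MOVLT

FIX = (r5, 0x62)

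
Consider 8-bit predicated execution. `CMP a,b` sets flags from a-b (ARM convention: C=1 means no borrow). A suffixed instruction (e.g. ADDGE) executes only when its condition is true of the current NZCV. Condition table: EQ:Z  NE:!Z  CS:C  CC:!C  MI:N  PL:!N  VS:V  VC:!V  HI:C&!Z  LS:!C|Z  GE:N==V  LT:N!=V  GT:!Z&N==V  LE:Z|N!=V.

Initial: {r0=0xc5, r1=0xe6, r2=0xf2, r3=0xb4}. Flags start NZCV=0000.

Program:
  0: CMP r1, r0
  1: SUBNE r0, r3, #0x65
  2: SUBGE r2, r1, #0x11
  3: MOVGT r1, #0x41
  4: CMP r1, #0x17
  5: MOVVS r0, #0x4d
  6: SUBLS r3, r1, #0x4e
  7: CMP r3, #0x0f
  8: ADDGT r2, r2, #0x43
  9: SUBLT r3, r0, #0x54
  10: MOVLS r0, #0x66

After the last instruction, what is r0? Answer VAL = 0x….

VAL = 0x4f

0: ✓ CMP  NZCV=0010
1: ✓ SUBNE  r0←0x4f
2: ✓ SUBGE  r2←0xd5
3: ✓ MOVGT  r1←0x41
4: ✓ CMP  NZCV=0010
5: · MOVVS
6: · SUBLS
7: ✓ CMP  NZCV=1010
8: · ADDGT
9: ✓ SUBLT  r3←0xfb
10: · MOVLS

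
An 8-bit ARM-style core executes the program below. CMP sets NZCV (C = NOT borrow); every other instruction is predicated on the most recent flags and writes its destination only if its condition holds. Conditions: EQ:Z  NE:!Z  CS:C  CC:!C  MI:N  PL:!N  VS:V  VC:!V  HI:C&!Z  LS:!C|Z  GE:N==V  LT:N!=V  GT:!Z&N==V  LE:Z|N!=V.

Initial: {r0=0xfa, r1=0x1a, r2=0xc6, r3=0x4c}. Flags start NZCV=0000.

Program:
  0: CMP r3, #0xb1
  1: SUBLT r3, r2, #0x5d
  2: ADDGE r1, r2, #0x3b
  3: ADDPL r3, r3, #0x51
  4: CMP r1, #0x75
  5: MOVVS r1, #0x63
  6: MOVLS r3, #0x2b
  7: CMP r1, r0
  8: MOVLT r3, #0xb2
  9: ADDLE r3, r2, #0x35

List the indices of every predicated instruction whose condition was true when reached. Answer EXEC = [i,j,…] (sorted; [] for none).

EXEC = [2,6]

0: ✓ CMP  NZCV=1001
1: · SUBLT
2: ✓ ADDGE  r1←0x01
3: · ADDPL
4: ✓ CMP  NZCV=1000
5: · MOVVS
6: ✓ MOVLS  r3←0x2b
7: ✓ CMP  NZCV=0000
8: · MOVLT
9: · ADDLE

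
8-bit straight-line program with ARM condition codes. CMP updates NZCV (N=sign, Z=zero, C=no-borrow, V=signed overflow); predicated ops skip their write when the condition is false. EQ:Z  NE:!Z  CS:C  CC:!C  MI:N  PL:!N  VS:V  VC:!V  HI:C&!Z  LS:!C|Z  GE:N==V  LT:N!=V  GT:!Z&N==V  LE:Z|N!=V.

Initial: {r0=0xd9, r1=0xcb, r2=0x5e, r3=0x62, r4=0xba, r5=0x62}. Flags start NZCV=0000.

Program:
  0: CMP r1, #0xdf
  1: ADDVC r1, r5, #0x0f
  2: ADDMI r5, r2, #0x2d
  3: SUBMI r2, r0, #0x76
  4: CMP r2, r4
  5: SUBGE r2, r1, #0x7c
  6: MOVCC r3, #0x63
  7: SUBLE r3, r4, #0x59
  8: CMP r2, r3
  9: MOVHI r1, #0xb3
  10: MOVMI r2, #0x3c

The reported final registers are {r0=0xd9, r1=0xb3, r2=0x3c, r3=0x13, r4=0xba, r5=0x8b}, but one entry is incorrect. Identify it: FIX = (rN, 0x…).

FIX = (r3, 0x63)

[0] flags=1000 → (cmp)
[1] flags=1000 VC?T → r1=0x71
[2] flags=1000 MI?T → r5=0x8b
[3] flags=1000 MI?T → r2=0x63
[4] flags=1001 → (cmp)
[5] flags=1001 GE?T → r2=0xf5
[6] flags=1001 CC?T → r3=0x63
[7] flags=1001 LE?F → skip
[8] flags=1010 → (cmp)
[9] flags=1010 HI?T → r1=0xb3
[10] flags=1010 MI?T → r2=0x3c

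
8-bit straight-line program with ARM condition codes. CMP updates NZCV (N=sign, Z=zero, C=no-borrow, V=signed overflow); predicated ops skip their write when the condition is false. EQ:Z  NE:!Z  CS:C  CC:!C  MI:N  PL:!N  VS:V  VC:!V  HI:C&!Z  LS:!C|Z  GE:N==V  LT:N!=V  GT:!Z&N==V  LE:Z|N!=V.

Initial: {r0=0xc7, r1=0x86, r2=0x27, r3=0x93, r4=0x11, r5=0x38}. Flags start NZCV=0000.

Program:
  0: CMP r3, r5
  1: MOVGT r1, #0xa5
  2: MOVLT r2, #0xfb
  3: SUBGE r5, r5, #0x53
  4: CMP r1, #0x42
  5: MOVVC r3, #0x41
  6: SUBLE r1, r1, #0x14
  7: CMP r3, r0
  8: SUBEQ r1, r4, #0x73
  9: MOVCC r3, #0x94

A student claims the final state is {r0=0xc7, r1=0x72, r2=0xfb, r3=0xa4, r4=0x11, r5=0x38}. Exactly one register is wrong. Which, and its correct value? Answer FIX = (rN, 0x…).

FIX = (r3, 0x94)

[0] flags=0011 → (cmp)
[1] flags=0011 GT?F → skip
[2] flags=0011 LT?T → r2=0xfb
[3] flags=0011 GE?F → skip
[4] flags=0011 → (cmp)
[5] flags=0011 VC?F → skip
[6] flags=0011 LE?T → r1=0x72
[7] flags=1000 → (cmp)
[8] flags=1000 EQ?F → skip
[9] flags=1000 CC?T → r3=0x94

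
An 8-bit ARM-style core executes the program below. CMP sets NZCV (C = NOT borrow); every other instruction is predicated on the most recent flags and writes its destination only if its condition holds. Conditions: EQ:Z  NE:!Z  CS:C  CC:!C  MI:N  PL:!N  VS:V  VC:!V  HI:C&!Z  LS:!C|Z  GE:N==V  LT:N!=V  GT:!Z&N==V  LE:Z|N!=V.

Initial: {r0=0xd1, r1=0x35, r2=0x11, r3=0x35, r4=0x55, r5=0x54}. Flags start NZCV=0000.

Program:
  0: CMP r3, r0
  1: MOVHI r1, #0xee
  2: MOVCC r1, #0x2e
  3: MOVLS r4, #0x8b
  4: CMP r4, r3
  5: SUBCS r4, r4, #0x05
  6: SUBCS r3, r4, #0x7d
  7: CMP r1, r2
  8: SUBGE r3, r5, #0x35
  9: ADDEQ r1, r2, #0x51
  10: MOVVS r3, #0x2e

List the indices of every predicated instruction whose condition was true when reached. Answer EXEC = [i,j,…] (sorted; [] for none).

0: ✓ CMP  NZCV=0000
1: · MOVHI
2: ✓ MOVCC  r1←0x2e
3: ✓ MOVLS  r4←0x8b
4: ✓ CMP  NZCV=0011
5: ✓ SUBCS  r4←0x86
6: ✓ SUBCS  r3←0x09
7: ✓ CMP  NZCV=0010
8: ✓ SUBGE  r3←0x1f
9: · ADDEQ
10: · MOVVS

EXEC = [2,3,5,6,8]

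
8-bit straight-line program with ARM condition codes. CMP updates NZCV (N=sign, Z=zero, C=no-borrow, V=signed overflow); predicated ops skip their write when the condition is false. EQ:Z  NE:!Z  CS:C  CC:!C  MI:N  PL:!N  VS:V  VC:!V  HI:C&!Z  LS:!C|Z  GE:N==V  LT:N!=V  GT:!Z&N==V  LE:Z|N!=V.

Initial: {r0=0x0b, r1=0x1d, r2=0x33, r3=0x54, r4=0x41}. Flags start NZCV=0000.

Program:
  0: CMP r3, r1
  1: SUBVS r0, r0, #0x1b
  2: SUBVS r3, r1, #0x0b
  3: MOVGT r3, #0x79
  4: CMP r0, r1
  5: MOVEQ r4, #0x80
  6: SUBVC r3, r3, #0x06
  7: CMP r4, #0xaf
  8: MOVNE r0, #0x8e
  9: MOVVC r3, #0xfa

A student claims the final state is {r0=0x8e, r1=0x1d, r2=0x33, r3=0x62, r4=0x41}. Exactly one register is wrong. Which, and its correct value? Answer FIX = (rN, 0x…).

FIX = (r3, 0x73)

0: ✓ CMP  NZCV=0010
1: · SUBVS
2: · SUBVS
3: ✓ MOVGT  r3←0x79
4: ✓ CMP  NZCV=1000
5: · MOVEQ
6: ✓ SUBVC  r3←0x73
7: ✓ CMP  NZCV=1001
8: ✓ MOVNE  r0←0x8e
9: · MOVVC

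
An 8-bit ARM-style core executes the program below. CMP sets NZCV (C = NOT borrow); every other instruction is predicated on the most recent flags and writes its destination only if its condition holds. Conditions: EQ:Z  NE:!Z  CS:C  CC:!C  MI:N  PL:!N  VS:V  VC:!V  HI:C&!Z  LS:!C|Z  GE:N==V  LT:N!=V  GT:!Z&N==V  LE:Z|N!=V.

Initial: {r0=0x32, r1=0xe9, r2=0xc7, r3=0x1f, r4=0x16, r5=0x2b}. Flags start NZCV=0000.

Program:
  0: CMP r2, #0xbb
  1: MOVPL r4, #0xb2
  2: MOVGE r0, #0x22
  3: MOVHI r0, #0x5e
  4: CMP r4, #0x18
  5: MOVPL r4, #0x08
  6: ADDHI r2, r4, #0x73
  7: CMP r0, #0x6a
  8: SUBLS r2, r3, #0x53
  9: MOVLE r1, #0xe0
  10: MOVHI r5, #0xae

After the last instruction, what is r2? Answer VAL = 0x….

0: ✓ CMP  NZCV=0010
1: ✓ MOVPL  r4←0xb2
2: ✓ MOVGE  r0←0x22
3: ✓ MOVHI  r0←0x5e
4: ✓ CMP  NZCV=1010
5: · MOVPL
6: ✓ ADDHI  r2←0x25
7: ✓ CMP  NZCV=1000
8: ✓ SUBLS  r2←0xcc
9: ✓ MOVLE  r1←0xe0
10: · MOVHI

VAL = 0xcc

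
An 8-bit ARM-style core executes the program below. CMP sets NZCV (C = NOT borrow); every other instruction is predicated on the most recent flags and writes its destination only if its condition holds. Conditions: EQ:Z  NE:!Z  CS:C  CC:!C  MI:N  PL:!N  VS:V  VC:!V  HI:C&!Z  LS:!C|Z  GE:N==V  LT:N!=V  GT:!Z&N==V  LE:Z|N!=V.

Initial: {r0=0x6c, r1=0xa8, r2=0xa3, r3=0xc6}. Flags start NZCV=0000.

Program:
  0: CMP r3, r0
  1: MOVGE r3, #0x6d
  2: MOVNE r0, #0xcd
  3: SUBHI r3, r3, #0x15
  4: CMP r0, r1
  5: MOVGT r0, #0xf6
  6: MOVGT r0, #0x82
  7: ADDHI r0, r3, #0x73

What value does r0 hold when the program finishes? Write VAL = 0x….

VAL = 0x24

[0] flags=0011 → (cmp)
[1] flags=0011 GE?F → skip
[2] flags=0011 NE?T → r0=0xcd
[3] flags=0011 HI?T → r3=0xb1
[4] flags=0010 → (cmp)
[5] flags=0010 GT?T → r0=0xf6
[6] flags=0010 GT?T → r0=0x82
[7] flags=0010 HI?T → r0=0x24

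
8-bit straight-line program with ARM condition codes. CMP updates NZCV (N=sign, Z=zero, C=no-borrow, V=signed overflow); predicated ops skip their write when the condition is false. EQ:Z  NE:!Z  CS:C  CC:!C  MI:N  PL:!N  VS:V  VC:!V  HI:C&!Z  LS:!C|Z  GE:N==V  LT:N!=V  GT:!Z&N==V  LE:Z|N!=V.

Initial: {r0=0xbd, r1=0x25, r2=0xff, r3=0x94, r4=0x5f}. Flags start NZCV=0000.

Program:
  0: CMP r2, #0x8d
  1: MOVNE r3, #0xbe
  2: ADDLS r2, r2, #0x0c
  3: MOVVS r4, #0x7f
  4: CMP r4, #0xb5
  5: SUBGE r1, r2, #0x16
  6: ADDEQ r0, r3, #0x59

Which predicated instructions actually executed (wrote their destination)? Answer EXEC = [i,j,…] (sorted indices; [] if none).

0: ✓ CMP  NZCV=0010
1: ✓ MOVNE  r3←0xbe
2: · ADDLS
3: · MOVVS
4: ✓ CMP  NZCV=1001
5: ✓ SUBGE  r1←0xe9
6: · ADDEQ

EXEC = [1,5]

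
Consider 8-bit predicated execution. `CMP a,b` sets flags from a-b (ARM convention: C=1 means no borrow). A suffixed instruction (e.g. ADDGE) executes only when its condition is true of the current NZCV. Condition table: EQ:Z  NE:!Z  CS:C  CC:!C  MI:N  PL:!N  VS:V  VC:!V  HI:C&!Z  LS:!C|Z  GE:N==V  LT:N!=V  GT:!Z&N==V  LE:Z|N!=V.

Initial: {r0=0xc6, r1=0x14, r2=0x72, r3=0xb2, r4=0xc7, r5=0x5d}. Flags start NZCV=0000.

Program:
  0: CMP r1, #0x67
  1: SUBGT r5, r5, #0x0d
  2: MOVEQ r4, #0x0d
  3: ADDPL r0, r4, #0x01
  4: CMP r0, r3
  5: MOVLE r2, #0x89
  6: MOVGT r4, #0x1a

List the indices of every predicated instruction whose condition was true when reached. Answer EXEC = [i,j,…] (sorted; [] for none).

EXEC = [6]

0: ✓ CMP  NZCV=1000
1: · SUBGT
2: · MOVEQ
3: · ADDPL
4: ✓ CMP  NZCV=0010
5: · MOVLE
6: ✓ MOVGT  r4←0x1a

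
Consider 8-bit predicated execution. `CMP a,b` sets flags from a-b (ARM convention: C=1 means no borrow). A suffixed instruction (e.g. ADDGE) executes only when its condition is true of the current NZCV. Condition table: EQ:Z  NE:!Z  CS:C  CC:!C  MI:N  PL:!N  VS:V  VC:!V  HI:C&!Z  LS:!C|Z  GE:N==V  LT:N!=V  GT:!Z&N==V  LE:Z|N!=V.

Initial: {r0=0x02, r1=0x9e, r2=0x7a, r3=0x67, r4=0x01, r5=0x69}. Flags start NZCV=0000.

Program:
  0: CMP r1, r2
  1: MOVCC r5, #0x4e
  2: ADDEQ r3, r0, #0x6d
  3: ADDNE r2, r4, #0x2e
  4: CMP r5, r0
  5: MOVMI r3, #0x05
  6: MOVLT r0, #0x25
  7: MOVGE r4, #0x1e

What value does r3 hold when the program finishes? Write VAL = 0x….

0: ✓ CMP  NZCV=0011
1: · MOVCC
2: · ADDEQ
3: ✓ ADDNE  r2←0x2f
4: ✓ CMP  NZCV=0010
5: · MOVMI
6: · MOVLT
7: ✓ MOVGE  r4←0x1e

VAL = 0x67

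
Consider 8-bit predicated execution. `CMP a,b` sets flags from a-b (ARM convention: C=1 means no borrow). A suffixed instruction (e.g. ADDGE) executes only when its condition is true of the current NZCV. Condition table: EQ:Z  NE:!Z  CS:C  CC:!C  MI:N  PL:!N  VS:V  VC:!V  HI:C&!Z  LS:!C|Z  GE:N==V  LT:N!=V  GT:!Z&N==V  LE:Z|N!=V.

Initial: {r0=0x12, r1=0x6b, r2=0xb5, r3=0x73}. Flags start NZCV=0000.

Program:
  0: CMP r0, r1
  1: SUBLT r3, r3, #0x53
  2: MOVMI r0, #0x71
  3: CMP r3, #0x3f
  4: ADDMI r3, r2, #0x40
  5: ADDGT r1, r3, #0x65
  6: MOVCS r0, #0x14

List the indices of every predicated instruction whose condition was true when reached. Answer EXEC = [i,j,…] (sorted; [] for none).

[0] flags=1000 → (cmp)
[1] flags=1000 LT?T → r3=0x20
[2] flags=1000 MI?T → r0=0x71
[3] flags=1000 → (cmp)
[4] flags=1000 MI?T → r3=0xf5
[5] flags=1000 GT?F → skip
[6] flags=1000 CS?F → skip

EXEC = [1,2,4]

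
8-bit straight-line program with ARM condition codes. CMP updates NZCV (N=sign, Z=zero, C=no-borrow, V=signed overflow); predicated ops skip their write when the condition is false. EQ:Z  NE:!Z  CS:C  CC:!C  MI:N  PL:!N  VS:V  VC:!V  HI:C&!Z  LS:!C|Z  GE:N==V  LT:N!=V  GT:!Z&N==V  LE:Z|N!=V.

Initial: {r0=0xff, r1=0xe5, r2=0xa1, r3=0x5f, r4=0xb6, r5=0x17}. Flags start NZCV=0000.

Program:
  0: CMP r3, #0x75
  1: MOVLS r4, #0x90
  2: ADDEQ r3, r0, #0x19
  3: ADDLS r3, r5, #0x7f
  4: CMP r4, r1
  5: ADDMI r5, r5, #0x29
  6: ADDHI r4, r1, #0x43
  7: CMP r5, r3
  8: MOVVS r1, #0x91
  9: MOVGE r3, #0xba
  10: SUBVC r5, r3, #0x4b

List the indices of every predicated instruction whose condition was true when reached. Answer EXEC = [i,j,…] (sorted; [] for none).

EXEC = [1,3,5,8,9]

0: ✓ CMP  NZCV=1000
1: ✓ MOVLS  r4←0x90
2: · ADDEQ
3: ✓ ADDLS  r3←0x96
4: ✓ CMP  NZCV=1000
5: ✓ ADDMI  r5←0x40
6: · ADDHI
7: ✓ CMP  NZCV=1001
8: ✓ MOVVS  r1←0x91
9: ✓ MOVGE  r3←0xba
10: · SUBVC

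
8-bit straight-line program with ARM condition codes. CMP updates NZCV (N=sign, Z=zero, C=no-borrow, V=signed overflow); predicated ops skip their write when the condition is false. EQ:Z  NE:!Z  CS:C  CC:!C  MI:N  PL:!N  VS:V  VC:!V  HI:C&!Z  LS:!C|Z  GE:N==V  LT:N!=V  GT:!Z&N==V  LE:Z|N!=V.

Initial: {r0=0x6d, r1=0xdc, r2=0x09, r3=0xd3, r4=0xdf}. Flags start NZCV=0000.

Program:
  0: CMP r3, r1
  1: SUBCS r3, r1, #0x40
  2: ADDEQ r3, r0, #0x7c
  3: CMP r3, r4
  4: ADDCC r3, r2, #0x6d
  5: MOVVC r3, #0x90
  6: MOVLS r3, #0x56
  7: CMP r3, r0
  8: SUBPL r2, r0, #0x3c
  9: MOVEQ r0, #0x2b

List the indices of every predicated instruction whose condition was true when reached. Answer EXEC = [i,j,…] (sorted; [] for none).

0: ✓ CMP  NZCV=1000
1: · SUBCS
2: · ADDEQ
3: ✓ CMP  NZCV=1000
4: ✓ ADDCC  r3←0x76
5: ✓ MOVVC  r3←0x90
6: ✓ MOVLS  r3←0x56
7: ✓ CMP  NZCV=1000
8: · SUBPL
9: · MOVEQ

EXEC = [4,5,6]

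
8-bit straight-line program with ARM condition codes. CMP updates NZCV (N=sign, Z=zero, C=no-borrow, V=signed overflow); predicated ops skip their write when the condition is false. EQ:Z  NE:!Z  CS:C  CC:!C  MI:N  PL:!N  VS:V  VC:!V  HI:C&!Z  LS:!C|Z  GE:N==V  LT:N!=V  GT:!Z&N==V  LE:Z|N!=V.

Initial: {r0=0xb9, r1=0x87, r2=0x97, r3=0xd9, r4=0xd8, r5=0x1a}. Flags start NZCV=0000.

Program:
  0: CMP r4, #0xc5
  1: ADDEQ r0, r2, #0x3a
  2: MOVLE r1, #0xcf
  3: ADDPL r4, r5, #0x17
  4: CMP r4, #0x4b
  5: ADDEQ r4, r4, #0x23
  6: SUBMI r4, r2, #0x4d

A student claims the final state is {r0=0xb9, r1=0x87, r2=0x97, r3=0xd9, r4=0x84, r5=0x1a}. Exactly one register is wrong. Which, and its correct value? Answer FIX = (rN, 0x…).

FIX = (r4, 0x4a)

0: ✓ CMP  NZCV=0010
1: · ADDEQ
2: · MOVLE
3: ✓ ADDPL  r4←0x31
4: ✓ CMP  NZCV=1000
5: · ADDEQ
6: ✓ SUBMI  r4←0x4a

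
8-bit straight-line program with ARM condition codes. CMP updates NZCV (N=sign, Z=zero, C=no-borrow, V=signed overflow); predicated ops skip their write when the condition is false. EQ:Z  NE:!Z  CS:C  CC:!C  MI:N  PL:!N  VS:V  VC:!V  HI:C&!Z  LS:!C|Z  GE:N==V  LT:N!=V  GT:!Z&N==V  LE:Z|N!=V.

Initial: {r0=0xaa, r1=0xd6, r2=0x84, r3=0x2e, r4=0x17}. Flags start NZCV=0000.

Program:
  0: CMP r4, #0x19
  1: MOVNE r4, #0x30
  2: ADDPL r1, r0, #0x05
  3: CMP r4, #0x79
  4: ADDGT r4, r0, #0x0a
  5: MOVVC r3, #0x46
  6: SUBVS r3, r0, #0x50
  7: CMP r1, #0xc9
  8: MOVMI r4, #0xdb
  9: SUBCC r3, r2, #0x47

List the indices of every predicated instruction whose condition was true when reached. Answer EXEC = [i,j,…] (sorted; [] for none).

0: ✓ CMP  NZCV=1000
1: ✓ MOVNE  r4←0x30
2: · ADDPL
3: ✓ CMP  NZCV=1000
4: · ADDGT
5: ✓ MOVVC  r3←0x46
6: · SUBVS
7: ✓ CMP  NZCV=0010
8: · MOVMI
9: · SUBCC

EXEC = [1,5]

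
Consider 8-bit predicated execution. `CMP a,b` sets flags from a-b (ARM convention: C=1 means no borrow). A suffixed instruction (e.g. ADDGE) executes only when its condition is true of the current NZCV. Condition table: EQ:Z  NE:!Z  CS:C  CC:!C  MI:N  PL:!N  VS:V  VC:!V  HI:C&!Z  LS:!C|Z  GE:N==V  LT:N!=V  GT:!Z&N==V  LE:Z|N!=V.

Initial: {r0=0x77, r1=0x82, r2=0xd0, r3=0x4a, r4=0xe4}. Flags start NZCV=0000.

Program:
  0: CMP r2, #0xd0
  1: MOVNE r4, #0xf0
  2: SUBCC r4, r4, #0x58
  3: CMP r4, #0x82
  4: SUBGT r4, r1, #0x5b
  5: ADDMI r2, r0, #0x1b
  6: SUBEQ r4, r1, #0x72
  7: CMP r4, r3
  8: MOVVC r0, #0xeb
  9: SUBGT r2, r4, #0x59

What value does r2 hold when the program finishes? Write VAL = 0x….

[0] flags=0110 → (cmp)
[1] flags=0110 NE?F → skip
[2] flags=0110 CC?F → skip
[3] flags=0010 → (cmp)
[4] flags=0010 GT?T → r4=0x27
[5] flags=0010 MI?F → skip
[6] flags=0010 EQ?F → skip
[7] flags=1000 → (cmp)
[8] flags=1000 VC?T → r0=0xeb
[9] flags=1000 GT?F → skip

VAL = 0xd0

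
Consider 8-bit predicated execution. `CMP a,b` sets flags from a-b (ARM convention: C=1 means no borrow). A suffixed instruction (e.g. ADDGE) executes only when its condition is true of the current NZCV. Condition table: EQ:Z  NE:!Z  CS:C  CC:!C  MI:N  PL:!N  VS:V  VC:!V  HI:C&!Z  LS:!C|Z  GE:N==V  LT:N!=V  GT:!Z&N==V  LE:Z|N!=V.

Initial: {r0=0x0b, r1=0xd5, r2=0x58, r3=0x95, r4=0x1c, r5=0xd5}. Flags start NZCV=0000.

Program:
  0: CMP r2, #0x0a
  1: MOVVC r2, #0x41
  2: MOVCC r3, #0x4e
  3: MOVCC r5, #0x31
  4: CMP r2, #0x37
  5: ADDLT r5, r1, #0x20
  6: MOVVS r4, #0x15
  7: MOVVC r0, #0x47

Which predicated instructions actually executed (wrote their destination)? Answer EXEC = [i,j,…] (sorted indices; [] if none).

[0] flags=0010 → (cmp)
[1] flags=0010 VC?T → r2=0x41
[2] flags=0010 CC?F → skip
[3] flags=0010 CC?F → skip
[4] flags=0010 → (cmp)
[5] flags=0010 LT?F → skip
[6] flags=0010 VS?F → skip
[7] flags=0010 VC?T → r0=0x47

EXEC = [1,7]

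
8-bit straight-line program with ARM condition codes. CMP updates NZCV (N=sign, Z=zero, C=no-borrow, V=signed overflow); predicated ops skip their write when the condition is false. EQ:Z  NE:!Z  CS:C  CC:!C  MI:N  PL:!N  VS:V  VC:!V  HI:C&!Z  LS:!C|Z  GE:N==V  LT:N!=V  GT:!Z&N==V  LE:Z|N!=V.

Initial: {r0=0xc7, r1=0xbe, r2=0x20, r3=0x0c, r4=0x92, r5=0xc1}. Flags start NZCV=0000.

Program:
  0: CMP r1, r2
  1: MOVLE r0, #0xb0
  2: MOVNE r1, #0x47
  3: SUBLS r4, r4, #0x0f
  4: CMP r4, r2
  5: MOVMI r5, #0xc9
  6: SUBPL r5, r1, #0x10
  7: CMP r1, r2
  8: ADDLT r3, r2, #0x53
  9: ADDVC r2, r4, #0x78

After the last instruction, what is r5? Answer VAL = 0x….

VAL = 0x37

0: ✓ CMP  NZCV=1010
1: ✓ MOVLE  r0←0xb0
2: ✓ MOVNE  r1←0x47
3: · SUBLS
4: ✓ CMP  NZCV=0011
5: · MOVMI
6: ✓ SUBPL  r5←0x37
7: ✓ CMP  NZCV=0010
8: · ADDLT
9: ✓ ADDVC  r2←0x0a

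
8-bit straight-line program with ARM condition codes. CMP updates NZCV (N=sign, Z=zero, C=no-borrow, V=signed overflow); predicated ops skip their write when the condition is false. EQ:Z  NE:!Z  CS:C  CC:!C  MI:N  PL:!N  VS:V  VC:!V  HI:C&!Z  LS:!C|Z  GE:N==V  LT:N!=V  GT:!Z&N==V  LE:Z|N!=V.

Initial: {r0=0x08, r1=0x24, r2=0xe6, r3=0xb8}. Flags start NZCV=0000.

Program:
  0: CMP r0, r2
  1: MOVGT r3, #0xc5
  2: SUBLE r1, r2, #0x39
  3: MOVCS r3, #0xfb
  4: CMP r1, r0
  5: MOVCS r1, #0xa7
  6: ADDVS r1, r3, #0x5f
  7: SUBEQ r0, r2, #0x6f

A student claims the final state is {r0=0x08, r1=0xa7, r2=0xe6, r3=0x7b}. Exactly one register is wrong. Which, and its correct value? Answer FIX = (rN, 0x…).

0: ✓ CMP  NZCV=0000
1: ✓ MOVGT  r3←0xc5
2: · SUBLE
3: · MOVCS
4: ✓ CMP  NZCV=0010
5: ✓ MOVCS  r1←0xa7
6: · ADDVS
7: · SUBEQ

FIX = (r3, 0xc5)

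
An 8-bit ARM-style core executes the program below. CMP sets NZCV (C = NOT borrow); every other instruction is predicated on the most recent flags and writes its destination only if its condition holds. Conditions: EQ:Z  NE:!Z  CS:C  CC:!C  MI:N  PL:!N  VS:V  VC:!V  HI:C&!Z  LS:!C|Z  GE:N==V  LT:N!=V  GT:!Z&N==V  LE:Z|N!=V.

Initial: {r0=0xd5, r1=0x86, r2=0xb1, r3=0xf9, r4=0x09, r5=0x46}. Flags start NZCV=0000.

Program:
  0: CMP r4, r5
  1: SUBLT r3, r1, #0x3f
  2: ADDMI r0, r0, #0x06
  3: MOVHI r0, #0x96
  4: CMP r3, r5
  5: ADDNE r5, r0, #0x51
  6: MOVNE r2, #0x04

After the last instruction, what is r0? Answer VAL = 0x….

[0] flags=1000 → (cmp)
[1] flags=1000 LT?T → r3=0x47
[2] flags=1000 MI?T → r0=0xdb
[3] flags=1000 HI?F → skip
[4] flags=0010 → (cmp)
[5] flags=0010 NE?T → r5=0x2c
[6] flags=0010 NE?T → r2=0x04

VAL = 0xdb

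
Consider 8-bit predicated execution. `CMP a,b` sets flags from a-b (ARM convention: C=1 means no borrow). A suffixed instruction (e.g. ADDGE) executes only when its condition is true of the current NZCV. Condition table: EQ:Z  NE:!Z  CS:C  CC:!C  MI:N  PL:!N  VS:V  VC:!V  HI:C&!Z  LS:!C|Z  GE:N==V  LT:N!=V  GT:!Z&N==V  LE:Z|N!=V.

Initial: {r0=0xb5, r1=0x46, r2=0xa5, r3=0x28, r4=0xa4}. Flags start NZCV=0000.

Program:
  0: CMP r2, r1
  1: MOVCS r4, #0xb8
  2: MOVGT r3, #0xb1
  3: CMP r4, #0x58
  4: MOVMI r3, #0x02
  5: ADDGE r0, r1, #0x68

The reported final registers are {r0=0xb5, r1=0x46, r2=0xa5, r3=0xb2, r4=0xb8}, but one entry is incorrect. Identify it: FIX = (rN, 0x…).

0: ✓ CMP  NZCV=0011
1: ✓ MOVCS  r4←0xb8
2: · MOVGT
3: ✓ CMP  NZCV=0011
4: · MOVMI
5: · ADDGE

FIX = (r3, 0x28)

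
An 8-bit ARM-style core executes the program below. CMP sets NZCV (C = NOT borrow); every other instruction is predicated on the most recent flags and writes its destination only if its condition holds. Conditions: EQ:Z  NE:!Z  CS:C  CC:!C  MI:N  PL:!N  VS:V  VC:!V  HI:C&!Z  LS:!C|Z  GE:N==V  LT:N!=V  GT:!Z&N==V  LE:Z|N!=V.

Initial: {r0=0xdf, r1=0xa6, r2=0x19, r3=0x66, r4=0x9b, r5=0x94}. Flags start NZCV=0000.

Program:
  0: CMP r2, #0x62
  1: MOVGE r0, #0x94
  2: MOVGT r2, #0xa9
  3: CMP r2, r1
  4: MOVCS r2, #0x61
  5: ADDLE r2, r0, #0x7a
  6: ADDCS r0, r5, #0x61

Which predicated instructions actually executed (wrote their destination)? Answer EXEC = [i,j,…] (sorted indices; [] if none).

EXEC = []

[0] flags=1000 → (cmp)
[1] flags=1000 GE?F → skip
[2] flags=1000 GT?F → skip
[3] flags=0000 → (cmp)
[4] flags=0000 CS?F → skip
[5] flags=0000 LE?F → skip
[6] flags=0000 CS?F → skip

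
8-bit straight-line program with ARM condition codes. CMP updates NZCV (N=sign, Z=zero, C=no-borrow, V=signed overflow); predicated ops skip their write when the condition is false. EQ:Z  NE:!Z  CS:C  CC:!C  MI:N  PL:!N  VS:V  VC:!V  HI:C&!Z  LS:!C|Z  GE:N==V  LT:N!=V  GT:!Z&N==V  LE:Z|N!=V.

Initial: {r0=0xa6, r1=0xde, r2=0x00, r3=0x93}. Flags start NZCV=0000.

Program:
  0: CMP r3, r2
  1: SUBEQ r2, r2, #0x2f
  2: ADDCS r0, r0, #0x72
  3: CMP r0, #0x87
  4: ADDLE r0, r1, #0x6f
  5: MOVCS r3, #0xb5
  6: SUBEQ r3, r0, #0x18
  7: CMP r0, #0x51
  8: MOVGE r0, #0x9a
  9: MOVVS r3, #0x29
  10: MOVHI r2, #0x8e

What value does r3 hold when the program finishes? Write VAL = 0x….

[0] flags=1010 → (cmp)
[1] flags=1010 EQ?F → skip
[2] flags=1010 CS?T → r0=0x18
[3] flags=1001 → (cmp)
[4] flags=1001 LE?F → skip
[5] flags=1001 CS?F → skip
[6] flags=1001 EQ?F → skip
[7] flags=1000 → (cmp)
[8] flags=1000 GE?F → skip
[9] flags=1000 VS?F → skip
[10] flags=1000 HI?F → skip

VAL = 0x93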